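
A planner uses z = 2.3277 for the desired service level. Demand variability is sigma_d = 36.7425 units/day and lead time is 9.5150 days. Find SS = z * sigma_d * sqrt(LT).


sqrt(LT) = sqrt(9.5150) = 3.0846
SS = 2.3277 * 36.7425 * 3.0846 = 263.8154

263.8154 units


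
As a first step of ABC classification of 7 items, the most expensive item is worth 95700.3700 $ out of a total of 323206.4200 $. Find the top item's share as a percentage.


Top item = 95700.3700
Total = 323206.4200
Percentage = 95700.3700 / 323206.4200 * 100 = 29.6097

29.6097%


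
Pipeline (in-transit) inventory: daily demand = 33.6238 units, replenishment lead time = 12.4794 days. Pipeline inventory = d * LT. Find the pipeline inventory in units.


Pipeline = 33.6238 * 12.4794 = 419.6048

419.6048 units


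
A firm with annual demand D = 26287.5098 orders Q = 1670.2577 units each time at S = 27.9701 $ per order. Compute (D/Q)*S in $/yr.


Number of orders = D/Q = 15.7386
Cost = 15.7386 * 27.9701 = 440.2101

440.2101 $/yr


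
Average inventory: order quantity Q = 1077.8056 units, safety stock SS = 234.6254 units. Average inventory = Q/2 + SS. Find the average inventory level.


Q/2 = 538.9028
Avg = 538.9028 + 234.6254 = 773.5282

773.5282 units


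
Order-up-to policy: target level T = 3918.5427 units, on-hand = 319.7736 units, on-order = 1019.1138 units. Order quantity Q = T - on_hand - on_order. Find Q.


Inventory position = OH + OO = 319.7736 + 1019.1138 = 1338.8874
Q = 3918.5427 - 1338.8874 = 2579.6553

2579.6553 units


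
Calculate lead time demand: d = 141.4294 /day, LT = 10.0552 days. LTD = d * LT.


LTD = 141.4294 * 10.0552 = 1422.1009

1422.1009 units


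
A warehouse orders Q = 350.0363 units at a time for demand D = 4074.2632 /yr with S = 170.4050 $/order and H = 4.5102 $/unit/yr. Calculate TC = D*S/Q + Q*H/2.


Ordering cost = D*S/Q = 1983.4366
Holding cost = Q*H/2 = 789.3669
TC = 1983.4366 + 789.3669 = 2772.8035

2772.8035 $/yr


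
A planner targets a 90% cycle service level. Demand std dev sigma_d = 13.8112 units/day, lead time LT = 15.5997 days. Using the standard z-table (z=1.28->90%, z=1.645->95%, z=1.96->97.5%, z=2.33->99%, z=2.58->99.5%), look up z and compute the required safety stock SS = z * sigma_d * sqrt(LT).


From the table, SL = 90% corresponds to z = 1.28
sqrt(LT) = sqrt(15.5997) = 3.9496
SS = 1.28 * 13.8112 * 3.9496 = 69.8232

69.8232 units


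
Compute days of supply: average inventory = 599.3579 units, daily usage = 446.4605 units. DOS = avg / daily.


DOS = 599.3579 / 446.4605 = 1.3425

1.3425 days


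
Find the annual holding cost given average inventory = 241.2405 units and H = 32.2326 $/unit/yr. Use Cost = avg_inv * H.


Cost = 241.2405 * 32.2326 = 7775.8085

7775.8085 $/yr


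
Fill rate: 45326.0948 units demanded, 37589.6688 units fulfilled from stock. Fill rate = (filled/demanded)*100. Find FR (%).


FR = 37589.6688 / 45326.0948 * 100 = 82.9316

82.9316%


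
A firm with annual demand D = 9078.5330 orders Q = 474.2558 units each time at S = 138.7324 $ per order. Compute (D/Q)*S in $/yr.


Number of orders = D/Q = 19.1427
Cost = 19.1427 * 138.7324 = 2655.7117

2655.7117 $/yr


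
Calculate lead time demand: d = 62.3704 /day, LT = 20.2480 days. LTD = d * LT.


LTD = 62.3704 * 20.2480 = 1262.8759

1262.8759 units


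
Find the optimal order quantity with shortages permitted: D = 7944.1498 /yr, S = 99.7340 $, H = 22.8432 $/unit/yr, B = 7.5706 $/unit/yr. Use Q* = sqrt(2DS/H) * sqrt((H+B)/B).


sqrt(2DS/H) = 263.3794
sqrt((H+B)/B) = 2.0043
Q* = 263.3794 * 2.0043 = 527.9005

527.9005 units


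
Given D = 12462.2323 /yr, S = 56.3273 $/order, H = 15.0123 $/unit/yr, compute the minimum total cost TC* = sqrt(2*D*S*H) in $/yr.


2*D*S*H = 21076185.2348
TC* = sqrt(21076185.2348) = 4590.8807

4590.8807 $/yr


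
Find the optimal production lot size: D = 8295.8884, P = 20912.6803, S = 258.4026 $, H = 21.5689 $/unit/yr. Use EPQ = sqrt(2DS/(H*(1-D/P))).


1 - D/P = 1 - 0.3967 = 0.6033
H*(1-D/P) = 13.0127
2DS = 4287358.2637
EPQ = sqrt(329475.0536) = 573.9992

573.9992 units


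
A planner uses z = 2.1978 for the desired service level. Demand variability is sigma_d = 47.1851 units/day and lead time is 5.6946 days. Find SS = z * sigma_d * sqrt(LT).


sqrt(LT) = sqrt(5.6946) = 2.3863
SS = 2.1978 * 47.1851 * 2.3863 = 247.4712

247.4712 units


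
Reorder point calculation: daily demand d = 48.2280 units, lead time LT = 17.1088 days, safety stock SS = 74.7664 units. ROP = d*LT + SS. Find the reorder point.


d*LT = 48.2280 * 17.1088 = 825.1232
ROP = 825.1232 + 74.7664 = 899.8896

899.8896 units


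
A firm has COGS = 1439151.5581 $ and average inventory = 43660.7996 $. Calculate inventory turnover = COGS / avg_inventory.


Turnover = 1439151.5581 / 43660.7996 = 32.9621

32.9621


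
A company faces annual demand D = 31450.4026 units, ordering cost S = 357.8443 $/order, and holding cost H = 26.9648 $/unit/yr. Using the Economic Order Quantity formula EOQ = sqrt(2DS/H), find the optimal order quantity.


2*D*S = 2 * 31450.4026 * 357.8443 = 22508694.6062
2*D*S/H = 834743.6141
EOQ = sqrt(834743.6141) = 913.6430

913.6430 units


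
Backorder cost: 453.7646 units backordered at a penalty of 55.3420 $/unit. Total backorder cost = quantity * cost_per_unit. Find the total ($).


Total = 453.7646 * 55.3420 = 25112.2405

25112.2405 $


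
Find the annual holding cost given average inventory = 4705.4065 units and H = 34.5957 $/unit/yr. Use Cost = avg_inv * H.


Cost = 4705.4065 * 34.5957 = 162786.8317

162786.8317 $/yr


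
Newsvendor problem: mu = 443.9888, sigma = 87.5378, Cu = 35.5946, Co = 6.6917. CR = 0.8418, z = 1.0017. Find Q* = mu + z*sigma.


CR = Cu/(Cu+Co) = 35.5946/(35.5946+6.6917) = 0.8418
z = 1.0017
Q* = 443.9888 + 1.0017 * 87.5378 = 531.6754

531.6754 units


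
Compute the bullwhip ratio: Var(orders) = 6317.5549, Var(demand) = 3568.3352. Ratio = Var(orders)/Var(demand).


BW = 6317.5549 / 3568.3352 = 1.7704

1.7704


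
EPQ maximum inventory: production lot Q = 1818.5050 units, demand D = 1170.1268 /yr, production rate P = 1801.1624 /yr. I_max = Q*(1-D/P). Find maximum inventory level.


D/P = 0.6497
1 - D/P = 0.3503
I_max = 1818.5050 * 0.3503 = 637.1116

637.1116 units


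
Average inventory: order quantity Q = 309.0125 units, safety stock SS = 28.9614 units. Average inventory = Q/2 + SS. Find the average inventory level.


Q/2 = 154.5062
Avg = 154.5062 + 28.9614 = 183.4676

183.4676 units


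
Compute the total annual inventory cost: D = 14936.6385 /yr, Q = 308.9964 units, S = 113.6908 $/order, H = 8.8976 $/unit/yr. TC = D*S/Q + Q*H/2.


Ordering cost = D*S/Q = 5495.7222
Holding cost = Q*H/2 = 1374.6632
TC = 5495.7222 + 1374.6632 = 6870.3854

6870.3854 $/yr


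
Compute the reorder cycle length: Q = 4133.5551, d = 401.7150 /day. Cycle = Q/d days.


Cycle = 4133.5551 / 401.7150 = 10.2898

10.2898 days


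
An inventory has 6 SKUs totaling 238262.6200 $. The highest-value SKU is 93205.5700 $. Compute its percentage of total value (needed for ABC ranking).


Top item = 93205.5700
Total = 238262.6200
Percentage = 93205.5700 / 238262.6200 * 100 = 39.1188

39.1188%


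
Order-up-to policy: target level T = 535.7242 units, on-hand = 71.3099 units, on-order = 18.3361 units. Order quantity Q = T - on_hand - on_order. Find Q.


Inventory position = OH + OO = 71.3099 + 18.3361 = 89.6460
Q = 535.7242 - 89.6460 = 446.0782

446.0782 units


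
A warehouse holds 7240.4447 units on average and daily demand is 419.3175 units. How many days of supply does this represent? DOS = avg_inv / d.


DOS = 7240.4447 / 419.3175 = 17.2672

17.2672 days


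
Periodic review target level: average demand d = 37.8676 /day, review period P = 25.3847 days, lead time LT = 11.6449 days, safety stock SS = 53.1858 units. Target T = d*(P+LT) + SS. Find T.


P + LT = 37.0296
d*(P+LT) = 37.8676 * 37.0296 = 1402.2221
T = 1402.2221 + 53.1858 = 1455.4079

1455.4079 units


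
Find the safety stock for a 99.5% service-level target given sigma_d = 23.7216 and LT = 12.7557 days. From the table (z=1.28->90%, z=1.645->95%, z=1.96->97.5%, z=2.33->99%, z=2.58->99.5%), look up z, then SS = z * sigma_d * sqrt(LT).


From the table, SL = 99.5% corresponds to z = 2.58
sqrt(LT) = sqrt(12.7557) = 3.5715
SS = 2.58 * 23.7216 * 3.5715 = 218.5827

218.5827 units


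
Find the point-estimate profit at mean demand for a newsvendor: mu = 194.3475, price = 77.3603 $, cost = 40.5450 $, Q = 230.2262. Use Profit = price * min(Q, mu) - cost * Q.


Sales at mu = min(230.2262, 194.3475) = 194.3475
Revenue = 77.3603 * 194.3475 = 15034.7809
Total cost = 40.5450 * 230.2262 = 9334.5213
Profit = 15034.7809 - 9334.5213 = 5700.2596

5700.2596 $


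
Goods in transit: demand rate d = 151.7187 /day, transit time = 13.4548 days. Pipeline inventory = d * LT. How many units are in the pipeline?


Pipeline = 151.7187 * 13.4548 = 2041.3448

2041.3448 units


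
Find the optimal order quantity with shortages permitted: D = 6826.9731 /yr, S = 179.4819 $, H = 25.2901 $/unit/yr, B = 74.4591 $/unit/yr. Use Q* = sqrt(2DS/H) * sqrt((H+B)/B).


sqrt(2DS/H) = 311.2893
sqrt((H+B)/B) = 1.1574
Q* = 311.2893 * 1.1574 = 360.2964

360.2964 units


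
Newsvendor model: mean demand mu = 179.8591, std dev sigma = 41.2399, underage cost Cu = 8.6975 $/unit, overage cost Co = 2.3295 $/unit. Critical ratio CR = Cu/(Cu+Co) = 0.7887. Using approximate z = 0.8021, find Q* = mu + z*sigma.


CR = Cu/(Cu+Co) = 8.6975/(8.6975+2.3295) = 0.7887
z = 0.8021
Q* = 179.8591 + 0.8021 * 41.2399 = 212.9376

212.9376 units


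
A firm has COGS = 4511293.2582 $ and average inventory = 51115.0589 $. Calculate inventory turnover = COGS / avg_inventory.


Turnover = 4511293.2582 / 51115.0589 = 88.2576

88.2576


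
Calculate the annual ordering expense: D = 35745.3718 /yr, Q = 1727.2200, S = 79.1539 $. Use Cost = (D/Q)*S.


Number of orders = D/Q = 20.6953
Cost = 20.6953 * 79.1539 = 1638.1153

1638.1153 $/yr


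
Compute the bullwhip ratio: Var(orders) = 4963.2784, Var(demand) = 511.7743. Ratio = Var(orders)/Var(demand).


BW = 4963.2784 / 511.7743 = 9.6982

9.6982


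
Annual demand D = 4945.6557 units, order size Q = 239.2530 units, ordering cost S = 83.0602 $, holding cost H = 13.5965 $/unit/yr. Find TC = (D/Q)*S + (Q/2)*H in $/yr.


Ordering cost = D*S/Q = 1716.9572
Holding cost = Q*H/2 = 1626.5017
TC = 1716.9572 + 1626.5017 = 3343.4589

3343.4589 $/yr


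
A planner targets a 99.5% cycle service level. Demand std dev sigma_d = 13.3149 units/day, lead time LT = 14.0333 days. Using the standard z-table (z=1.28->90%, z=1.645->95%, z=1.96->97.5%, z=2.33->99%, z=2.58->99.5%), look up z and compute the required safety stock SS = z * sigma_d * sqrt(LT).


From the table, SL = 99.5% corresponds to z = 2.58
sqrt(LT) = sqrt(14.0333) = 3.7461
SS = 2.58 * 13.3149 * 3.7461 = 128.6878

128.6878 units


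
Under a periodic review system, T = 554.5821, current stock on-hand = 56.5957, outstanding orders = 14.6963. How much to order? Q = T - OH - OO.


Inventory position = OH + OO = 56.5957 + 14.6963 = 71.2920
Q = 554.5821 - 71.2920 = 483.2901

483.2901 units


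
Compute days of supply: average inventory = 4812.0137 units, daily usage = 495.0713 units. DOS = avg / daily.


DOS = 4812.0137 / 495.0713 = 9.7198

9.7198 days


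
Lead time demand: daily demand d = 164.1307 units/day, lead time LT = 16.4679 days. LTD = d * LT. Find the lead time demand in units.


LTD = 164.1307 * 16.4679 = 2702.8880

2702.8880 units


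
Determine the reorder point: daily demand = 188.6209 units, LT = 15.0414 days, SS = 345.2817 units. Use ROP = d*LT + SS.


d*LT = 188.6209 * 15.0414 = 2837.1224
ROP = 2837.1224 + 345.2817 = 3182.4041

3182.4041 units


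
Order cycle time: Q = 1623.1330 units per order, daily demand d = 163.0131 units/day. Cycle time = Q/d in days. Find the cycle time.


Cycle = 1623.1330 / 163.0131 = 9.9571

9.9571 days


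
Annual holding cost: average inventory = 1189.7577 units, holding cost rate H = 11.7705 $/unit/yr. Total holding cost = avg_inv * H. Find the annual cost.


Cost = 1189.7577 * 11.7705 = 14004.0430

14004.0430 $/yr


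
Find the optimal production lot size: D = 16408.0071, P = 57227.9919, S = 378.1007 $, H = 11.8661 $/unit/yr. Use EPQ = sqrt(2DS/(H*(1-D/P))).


1 - D/P = 1 - 0.2867 = 0.7133
H*(1-D/P) = 8.4639
2DS = 12407757.9402
EPQ = sqrt(1465956.1396) = 1210.7668

1210.7668 units


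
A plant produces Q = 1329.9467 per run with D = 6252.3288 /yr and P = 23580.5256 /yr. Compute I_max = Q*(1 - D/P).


D/P = 0.2651
1 - D/P = 0.7349
I_max = 1329.9467 * 0.7349 = 977.3140

977.3140 units


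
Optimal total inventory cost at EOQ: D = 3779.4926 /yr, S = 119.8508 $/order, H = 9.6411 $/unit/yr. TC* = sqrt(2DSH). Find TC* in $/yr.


2*D*S*H = 8734358.6271
TC* = sqrt(8734358.6271) = 2955.3948

2955.3948 $/yr


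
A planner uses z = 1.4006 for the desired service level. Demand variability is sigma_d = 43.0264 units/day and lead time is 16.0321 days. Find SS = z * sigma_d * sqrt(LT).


sqrt(LT) = sqrt(16.0321) = 4.0040
SS = 1.4006 * 43.0264 * 4.0040 = 241.2928

241.2928 units


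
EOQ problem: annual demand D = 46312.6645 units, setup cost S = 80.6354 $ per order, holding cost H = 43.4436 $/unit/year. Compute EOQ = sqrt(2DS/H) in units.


2*D*S = 2 * 46312.6645 * 80.6354 = 7468880.4540
2*D*S/H = 171921.3061
EOQ = sqrt(171921.3061) = 414.6339

414.6339 units


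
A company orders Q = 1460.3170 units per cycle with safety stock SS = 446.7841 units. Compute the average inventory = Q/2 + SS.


Q/2 = 730.1585
Avg = 730.1585 + 446.7841 = 1176.9426

1176.9426 units


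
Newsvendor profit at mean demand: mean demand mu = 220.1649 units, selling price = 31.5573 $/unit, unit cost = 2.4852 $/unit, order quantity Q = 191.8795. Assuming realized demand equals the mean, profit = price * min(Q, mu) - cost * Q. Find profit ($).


Sales at mu = min(191.8795, 220.1649) = 191.8795
Revenue = 31.5573 * 191.8795 = 6055.1989
Total cost = 2.4852 * 191.8795 = 476.8589
Profit = 6055.1989 - 476.8589 = 5578.3400

5578.3400 $


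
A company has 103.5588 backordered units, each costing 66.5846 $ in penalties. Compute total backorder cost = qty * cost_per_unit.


Total = 103.5588 * 66.5846 = 6895.4213

6895.4213 $


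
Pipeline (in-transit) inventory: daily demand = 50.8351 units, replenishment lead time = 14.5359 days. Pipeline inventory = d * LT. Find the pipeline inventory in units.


Pipeline = 50.8351 * 14.5359 = 738.9339

738.9339 units


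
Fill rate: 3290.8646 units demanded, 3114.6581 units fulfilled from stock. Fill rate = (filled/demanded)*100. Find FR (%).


FR = 3114.6581 / 3290.8646 * 100 = 94.6456

94.6456%


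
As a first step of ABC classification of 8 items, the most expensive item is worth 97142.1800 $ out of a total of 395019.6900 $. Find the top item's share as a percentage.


Top item = 97142.1800
Total = 395019.6900
Percentage = 97142.1800 / 395019.6900 * 100 = 24.5917

24.5917%


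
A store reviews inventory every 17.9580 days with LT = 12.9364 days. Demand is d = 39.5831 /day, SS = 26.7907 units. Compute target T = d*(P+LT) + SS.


P + LT = 30.8944
d*(P+LT) = 39.5831 * 30.8944 = 1222.8961
T = 1222.8961 + 26.7907 = 1249.6868

1249.6868 units


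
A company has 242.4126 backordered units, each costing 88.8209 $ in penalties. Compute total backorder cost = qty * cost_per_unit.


Total = 242.4126 * 88.8209 = 21531.3053

21531.3053 $


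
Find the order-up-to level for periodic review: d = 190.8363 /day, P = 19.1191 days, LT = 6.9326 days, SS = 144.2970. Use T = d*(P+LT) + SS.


P + LT = 26.0517
d*(P+LT) = 190.8363 * 26.0517 = 4971.6100
T = 4971.6100 + 144.2970 = 5115.9070

5115.9070 units


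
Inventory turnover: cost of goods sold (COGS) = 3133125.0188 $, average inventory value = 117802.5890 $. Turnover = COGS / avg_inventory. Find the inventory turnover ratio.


Turnover = 3133125.0188 / 117802.5890 = 26.5964

26.5964


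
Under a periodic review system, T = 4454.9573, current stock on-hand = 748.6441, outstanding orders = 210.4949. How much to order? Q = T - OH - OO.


Inventory position = OH + OO = 748.6441 + 210.4949 = 959.1390
Q = 4454.9573 - 959.1390 = 3495.8183

3495.8183 units


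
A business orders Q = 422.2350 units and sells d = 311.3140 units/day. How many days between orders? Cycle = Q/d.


Cycle = 422.2350 / 311.3140 = 1.3563

1.3563 days


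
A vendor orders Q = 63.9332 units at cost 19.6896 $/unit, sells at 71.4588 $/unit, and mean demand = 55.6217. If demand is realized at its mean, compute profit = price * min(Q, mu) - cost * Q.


Sales at mu = min(63.9332, 55.6217) = 55.6217
Revenue = 71.4588 * 55.6217 = 3974.6599
Total cost = 19.6896 * 63.9332 = 1258.8191
Profit = 3974.6599 - 1258.8191 = 2715.8408

2715.8408 $


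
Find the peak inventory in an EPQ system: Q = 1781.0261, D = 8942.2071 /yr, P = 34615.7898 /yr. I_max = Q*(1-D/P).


D/P = 0.2583
1 - D/P = 0.7417
I_max = 1781.0261 * 0.7417 = 1320.9383

1320.9383 units


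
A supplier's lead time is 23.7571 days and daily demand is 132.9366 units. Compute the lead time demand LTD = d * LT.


LTD = 132.9366 * 23.7571 = 3158.1881

3158.1881 units


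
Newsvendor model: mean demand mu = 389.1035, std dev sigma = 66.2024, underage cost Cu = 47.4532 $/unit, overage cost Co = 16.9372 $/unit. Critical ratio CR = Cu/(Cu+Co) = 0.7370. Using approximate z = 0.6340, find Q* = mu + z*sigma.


CR = Cu/(Cu+Co) = 47.4532/(47.4532+16.9372) = 0.7370
z = 0.6340
Q* = 389.1035 + 0.6340 * 66.2024 = 431.0758

431.0758 units


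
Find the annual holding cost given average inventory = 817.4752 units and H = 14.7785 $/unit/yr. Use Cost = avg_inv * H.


Cost = 817.4752 * 14.7785 = 12081.0572

12081.0572 $/yr


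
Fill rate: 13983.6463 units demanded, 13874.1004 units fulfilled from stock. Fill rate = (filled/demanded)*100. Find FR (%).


FR = 13874.1004 / 13983.6463 * 100 = 99.2166

99.2166%


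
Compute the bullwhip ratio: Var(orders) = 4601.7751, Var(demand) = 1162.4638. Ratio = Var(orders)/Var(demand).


BW = 4601.7751 / 1162.4638 = 3.9586

3.9586


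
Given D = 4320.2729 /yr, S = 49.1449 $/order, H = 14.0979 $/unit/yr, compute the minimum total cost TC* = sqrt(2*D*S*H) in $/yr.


2*D*S*H = 5986514.7645
TC* = sqrt(5986514.7645) = 2446.7355

2446.7355 $/yr


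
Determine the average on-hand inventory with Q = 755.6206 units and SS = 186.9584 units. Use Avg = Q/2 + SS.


Q/2 = 377.8103
Avg = 377.8103 + 186.9584 = 564.7687

564.7687 units


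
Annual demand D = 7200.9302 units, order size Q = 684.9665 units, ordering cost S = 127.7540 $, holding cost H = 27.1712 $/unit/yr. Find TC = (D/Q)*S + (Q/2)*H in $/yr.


Ordering cost = D*S/Q = 1343.0549
Holding cost = Q*H/2 = 9305.6809
TC = 1343.0549 + 9305.6809 = 10648.7358

10648.7358 $/yr


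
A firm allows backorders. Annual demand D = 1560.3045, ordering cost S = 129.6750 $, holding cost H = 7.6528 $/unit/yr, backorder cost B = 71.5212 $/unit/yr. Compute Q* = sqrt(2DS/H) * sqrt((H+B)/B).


sqrt(2DS/H) = 229.9522
sqrt((H+B)/B) = 1.0521
Q* = 229.9522 * 1.0521 = 241.9421

241.9421 units


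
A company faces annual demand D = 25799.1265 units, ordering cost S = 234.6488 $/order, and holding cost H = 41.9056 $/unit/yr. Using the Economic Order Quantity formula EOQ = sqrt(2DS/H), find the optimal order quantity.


2*D*S = 2 * 25799.1265 * 234.6488 = 12107468.1485
2*D*S/H = 288922.4387
EOQ = sqrt(288922.4387) = 537.5151

537.5151 units


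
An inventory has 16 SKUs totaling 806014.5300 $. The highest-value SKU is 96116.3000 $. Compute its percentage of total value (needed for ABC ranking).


Top item = 96116.3000
Total = 806014.5300
Percentage = 96116.3000 / 806014.5300 * 100 = 11.9249

11.9249%


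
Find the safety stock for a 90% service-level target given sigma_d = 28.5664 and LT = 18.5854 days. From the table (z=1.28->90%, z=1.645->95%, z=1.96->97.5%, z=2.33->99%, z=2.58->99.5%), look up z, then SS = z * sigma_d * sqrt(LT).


From the table, SL = 90% corresponds to z = 1.28
sqrt(LT) = sqrt(18.5854) = 4.3111
SS = 1.28 * 28.5664 * 4.3111 = 157.6346

157.6346 units


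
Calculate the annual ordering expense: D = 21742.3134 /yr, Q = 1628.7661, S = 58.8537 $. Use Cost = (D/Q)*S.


Number of orders = D/Q = 13.3489
Cost = 13.3489 * 58.8537 = 785.6350

785.6350 $/yr


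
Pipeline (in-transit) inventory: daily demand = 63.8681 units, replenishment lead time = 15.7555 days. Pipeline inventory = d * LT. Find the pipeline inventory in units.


Pipeline = 63.8681 * 15.7555 = 1006.2738

1006.2738 units


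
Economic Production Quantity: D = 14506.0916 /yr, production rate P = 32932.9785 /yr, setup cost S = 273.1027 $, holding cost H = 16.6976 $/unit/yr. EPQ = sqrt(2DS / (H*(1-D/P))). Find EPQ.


1 - D/P = 1 - 0.4405 = 0.5595
H*(1-D/P) = 9.3428
2DS = 7923305.5648
EPQ = sqrt(848069.3979) = 920.9068

920.9068 units


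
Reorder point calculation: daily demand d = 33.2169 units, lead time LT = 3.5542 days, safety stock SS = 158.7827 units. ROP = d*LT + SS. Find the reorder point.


d*LT = 33.2169 * 3.5542 = 118.0595
ROP = 118.0595 + 158.7827 = 276.8422

276.8422 units


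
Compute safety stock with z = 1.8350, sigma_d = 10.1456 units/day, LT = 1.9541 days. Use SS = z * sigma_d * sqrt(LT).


sqrt(LT) = sqrt(1.9541) = 1.3979
SS = 1.8350 * 10.1456 * 1.3979 = 26.0248

26.0248 units


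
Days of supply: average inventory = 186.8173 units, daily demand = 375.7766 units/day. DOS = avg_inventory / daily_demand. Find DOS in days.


DOS = 186.8173 / 375.7766 = 0.4971

0.4971 days


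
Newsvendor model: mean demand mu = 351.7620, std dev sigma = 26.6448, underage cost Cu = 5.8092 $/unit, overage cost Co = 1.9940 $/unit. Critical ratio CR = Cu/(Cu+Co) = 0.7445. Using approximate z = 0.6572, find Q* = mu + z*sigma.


CR = Cu/(Cu+Co) = 5.8092/(5.8092+1.9940) = 0.7445
z = 0.6572
Q* = 351.7620 + 0.6572 * 26.6448 = 369.2730

369.2730 units


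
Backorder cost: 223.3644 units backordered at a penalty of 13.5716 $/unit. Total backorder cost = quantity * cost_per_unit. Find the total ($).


Total = 223.3644 * 13.5716 = 3031.4123

3031.4123 $


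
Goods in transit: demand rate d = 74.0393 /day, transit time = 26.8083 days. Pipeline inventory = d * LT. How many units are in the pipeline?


Pipeline = 74.0393 * 26.8083 = 1984.8678

1984.8678 units


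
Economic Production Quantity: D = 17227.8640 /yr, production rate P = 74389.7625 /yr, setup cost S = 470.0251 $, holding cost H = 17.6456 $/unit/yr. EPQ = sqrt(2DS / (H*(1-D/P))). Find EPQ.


1 - D/P = 1 - 0.2316 = 0.7684
H*(1-D/P) = 13.5591
2DS = 16195056.9988
EPQ = sqrt(1194407.6557) = 1092.8896

1092.8896 units


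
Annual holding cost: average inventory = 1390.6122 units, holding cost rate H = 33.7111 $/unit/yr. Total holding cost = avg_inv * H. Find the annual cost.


Cost = 1390.6122 * 33.7111 = 46879.0669

46879.0669 $/yr


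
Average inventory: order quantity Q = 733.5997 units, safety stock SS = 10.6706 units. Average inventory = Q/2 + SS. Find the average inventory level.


Q/2 = 366.7998
Avg = 366.7998 + 10.6706 = 377.4704

377.4704 units


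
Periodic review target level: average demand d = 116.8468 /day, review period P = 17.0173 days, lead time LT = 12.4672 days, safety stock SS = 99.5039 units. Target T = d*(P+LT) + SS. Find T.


P + LT = 29.4845
d*(P+LT) = 116.8468 * 29.4845 = 3445.1695
T = 3445.1695 + 99.5039 = 3544.6734

3544.6734 units


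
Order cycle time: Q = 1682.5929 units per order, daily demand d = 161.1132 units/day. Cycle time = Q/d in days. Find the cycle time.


Cycle = 1682.5929 / 161.1132 = 10.4435

10.4435 days


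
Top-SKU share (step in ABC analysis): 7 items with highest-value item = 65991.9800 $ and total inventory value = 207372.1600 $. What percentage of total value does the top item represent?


Top item = 65991.9800
Total = 207372.1600
Percentage = 65991.9800 / 207372.1600 * 100 = 31.8230

31.8230%


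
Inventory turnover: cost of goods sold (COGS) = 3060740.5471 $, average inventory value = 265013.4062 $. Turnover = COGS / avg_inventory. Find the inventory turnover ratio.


Turnover = 3060740.5471 / 265013.4062 = 11.5494

11.5494


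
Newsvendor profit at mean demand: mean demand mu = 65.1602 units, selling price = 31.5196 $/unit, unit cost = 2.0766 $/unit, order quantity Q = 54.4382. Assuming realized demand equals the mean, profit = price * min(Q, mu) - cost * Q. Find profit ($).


Sales at mu = min(54.4382, 65.1602) = 54.4382
Revenue = 31.5196 * 54.4382 = 1715.8703
Total cost = 2.0766 * 54.4382 = 113.0464
Profit = 1715.8703 - 113.0464 = 1602.8239

1602.8239 $


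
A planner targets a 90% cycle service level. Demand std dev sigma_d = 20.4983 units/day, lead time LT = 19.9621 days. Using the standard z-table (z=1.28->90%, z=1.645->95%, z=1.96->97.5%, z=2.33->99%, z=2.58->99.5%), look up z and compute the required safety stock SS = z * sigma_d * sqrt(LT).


From the table, SL = 90% corresponds to z = 1.28
sqrt(LT) = sqrt(19.9621) = 4.4679
SS = 1.28 * 20.4983 * 4.4679 = 117.2279

117.2279 units


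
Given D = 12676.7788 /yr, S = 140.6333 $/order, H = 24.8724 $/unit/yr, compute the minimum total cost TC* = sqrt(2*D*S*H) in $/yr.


2*D*S*H = 88683897.0501
TC* = sqrt(88683897.0501) = 9417.2128

9417.2128 $/yr


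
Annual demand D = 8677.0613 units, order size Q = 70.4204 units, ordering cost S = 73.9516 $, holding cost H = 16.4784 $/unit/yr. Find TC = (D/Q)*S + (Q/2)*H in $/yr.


Ordering cost = D*S/Q = 9112.1687
Holding cost = Q*H/2 = 580.2078
TC = 9112.1687 + 580.2078 = 9692.3765

9692.3765 $/yr


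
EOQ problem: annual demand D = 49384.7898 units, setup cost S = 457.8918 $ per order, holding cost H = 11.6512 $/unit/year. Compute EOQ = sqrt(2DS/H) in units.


2*D*S = 2 * 49384.7898 * 457.8918 = 45225780.5883
2*D*S/H = 3881641.4265
EOQ = sqrt(3881641.4265) = 1970.1882

1970.1882 units


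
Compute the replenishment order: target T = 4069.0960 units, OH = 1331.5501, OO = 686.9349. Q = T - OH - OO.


Inventory position = OH + OO = 1331.5501 + 686.9349 = 2018.4850
Q = 4069.0960 - 2018.4850 = 2050.6110

2050.6110 units


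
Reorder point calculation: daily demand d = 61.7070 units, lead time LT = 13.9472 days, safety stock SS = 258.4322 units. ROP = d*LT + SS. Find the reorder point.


d*LT = 61.7070 * 13.9472 = 860.6399
ROP = 860.6399 + 258.4322 = 1119.0721

1119.0721 units


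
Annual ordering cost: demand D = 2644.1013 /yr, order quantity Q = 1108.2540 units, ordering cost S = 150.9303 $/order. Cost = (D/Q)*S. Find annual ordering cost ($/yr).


Number of orders = D/Q = 2.3858
Cost = 2.3858 * 150.9303 = 360.0934

360.0934 $/yr


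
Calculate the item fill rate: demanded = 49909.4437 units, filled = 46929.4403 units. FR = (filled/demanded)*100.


FR = 46929.4403 / 49909.4437 * 100 = 94.0292

94.0292%


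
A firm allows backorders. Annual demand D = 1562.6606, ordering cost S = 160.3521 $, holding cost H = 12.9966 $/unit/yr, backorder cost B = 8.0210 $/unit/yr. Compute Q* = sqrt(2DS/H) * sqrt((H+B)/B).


sqrt(2DS/H) = 196.3676
sqrt((H+B)/B) = 1.6187
Q* = 196.3676 * 1.6187 = 317.8682

317.8682 units


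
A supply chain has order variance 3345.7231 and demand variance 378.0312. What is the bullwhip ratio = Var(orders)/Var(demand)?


BW = 3345.7231 / 378.0312 = 8.8504

8.8504


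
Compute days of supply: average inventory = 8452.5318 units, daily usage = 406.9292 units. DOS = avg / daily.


DOS = 8452.5318 / 406.9292 = 20.7715

20.7715 days


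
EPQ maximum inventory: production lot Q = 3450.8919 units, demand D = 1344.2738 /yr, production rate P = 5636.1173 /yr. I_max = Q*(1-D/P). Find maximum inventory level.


D/P = 0.2385
1 - D/P = 0.7615
I_max = 3450.8919 * 0.7615 = 2627.8176

2627.8176 units


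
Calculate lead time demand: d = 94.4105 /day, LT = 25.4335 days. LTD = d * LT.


LTD = 94.4105 * 25.4335 = 2401.1895

2401.1895 units


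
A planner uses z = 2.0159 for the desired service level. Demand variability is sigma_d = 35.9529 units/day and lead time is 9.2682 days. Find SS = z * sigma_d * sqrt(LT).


sqrt(LT) = sqrt(9.2682) = 3.0444
SS = 2.0159 * 35.9529 * 3.0444 = 220.6483

220.6483 units


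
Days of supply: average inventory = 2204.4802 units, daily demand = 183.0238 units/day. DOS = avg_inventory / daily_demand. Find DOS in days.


DOS = 2204.4802 / 183.0238 = 12.0448

12.0448 days


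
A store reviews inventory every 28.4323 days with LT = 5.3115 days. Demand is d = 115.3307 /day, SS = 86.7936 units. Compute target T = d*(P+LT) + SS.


P + LT = 33.7438
d*(P+LT) = 115.3307 * 33.7438 = 3891.6961
T = 3891.6961 + 86.7936 = 3978.4897

3978.4897 units


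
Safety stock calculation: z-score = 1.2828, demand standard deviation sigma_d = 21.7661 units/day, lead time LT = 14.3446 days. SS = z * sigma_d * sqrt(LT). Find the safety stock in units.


sqrt(LT) = sqrt(14.3446) = 3.7874
SS = 1.2828 * 21.7661 * 3.7874 = 105.7508

105.7508 units


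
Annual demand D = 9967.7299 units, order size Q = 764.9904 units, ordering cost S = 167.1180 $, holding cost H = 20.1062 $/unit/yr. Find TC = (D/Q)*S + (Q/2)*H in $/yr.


Ordering cost = D*S/Q = 2177.5268
Holding cost = Q*H/2 = 7690.5250
TC = 2177.5268 + 7690.5250 = 9868.0518

9868.0518 $/yr


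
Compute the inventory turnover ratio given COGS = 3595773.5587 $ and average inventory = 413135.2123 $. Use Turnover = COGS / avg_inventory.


Turnover = 3595773.5587 / 413135.2123 = 8.7036

8.7036


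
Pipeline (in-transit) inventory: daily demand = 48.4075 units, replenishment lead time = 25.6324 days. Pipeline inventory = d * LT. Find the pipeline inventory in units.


Pipeline = 48.4075 * 25.6324 = 1240.8004

1240.8004 units


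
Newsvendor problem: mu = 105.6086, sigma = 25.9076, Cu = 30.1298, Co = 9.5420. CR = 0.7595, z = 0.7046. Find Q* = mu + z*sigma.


CR = Cu/(Cu+Co) = 30.1298/(30.1298+9.5420) = 0.7595
z = 0.7046
Q* = 105.6086 + 0.7046 * 25.9076 = 123.8631

123.8631 units


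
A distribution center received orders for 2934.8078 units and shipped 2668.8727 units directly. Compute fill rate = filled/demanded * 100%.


FR = 2668.8727 / 2934.8078 * 100 = 90.9386

90.9386%


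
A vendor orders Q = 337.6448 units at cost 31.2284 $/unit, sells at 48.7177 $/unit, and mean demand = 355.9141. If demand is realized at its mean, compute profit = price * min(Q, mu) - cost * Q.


Sales at mu = min(337.6448, 355.9141) = 337.6448
Revenue = 48.7177 * 337.6448 = 16449.2781
Total cost = 31.2284 * 337.6448 = 10544.1069
Profit = 16449.2781 - 10544.1069 = 5905.1712

5905.1712 $


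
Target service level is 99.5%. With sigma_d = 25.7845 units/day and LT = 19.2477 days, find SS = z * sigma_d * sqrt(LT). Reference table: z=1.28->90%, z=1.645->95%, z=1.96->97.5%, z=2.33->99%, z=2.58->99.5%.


From the table, SL = 99.5% corresponds to z = 2.58
sqrt(LT) = sqrt(19.2477) = 4.3872
SS = 2.58 * 25.7845 * 4.3872 = 291.8555

291.8555 units


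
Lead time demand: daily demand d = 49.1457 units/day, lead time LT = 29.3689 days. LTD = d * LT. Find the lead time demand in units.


LTD = 49.1457 * 29.3689 = 1443.3551

1443.3551 units


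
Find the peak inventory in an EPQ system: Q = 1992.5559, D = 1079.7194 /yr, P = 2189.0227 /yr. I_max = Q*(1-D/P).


D/P = 0.4932
1 - D/P = 0.5068
I_max = 1992.5559 * 0.5068 = 1009.7423

1009.7423 units


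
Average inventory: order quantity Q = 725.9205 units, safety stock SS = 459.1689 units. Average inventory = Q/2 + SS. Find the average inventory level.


Q/2 = 362.9602
Avg = 362.9602 + 459.1689 = 822.1291

822.1291 units


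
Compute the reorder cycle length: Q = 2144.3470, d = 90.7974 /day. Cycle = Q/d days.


Cycle = 2144.3470 / 90.7974 = 23.6168

23.6168 days


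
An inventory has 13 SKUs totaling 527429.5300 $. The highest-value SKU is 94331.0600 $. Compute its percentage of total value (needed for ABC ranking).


Top item = 94331.0600
Total = 527429.5300
Percentage = 94331.0600 / 527429.5300 * 100 = 17.8851

17.8851%


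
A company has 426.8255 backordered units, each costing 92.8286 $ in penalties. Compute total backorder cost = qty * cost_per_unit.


Total = 426.8255 * 92.8286 = 39621.6136

39621.6136 $


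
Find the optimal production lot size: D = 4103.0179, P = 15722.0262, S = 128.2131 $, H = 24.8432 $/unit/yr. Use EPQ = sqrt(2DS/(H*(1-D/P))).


1 - D/P = 1 - 0.2610 = 0.7390
H*(1-D/P) = 18.3598
2DS = 1052121.2886
EPQ = sqrt(57305.6874) = 239.3861

239.3861 units


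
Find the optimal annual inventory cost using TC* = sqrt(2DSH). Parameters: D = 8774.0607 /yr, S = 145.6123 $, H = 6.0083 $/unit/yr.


2*D*S*H = 15352542.2516
TC* = sqrt(15352542.2516) = 3918.2320

3918.2320 $/yr


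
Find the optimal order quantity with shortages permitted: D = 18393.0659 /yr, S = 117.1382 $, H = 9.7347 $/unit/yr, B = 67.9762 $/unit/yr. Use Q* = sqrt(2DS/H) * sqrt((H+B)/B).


sqrt(2DS/H) = 665.3192
sqrt((H+B)/B) = 1.0692
Q* = 665.3192 * 1.0692 = 711.3651

711.3651 units


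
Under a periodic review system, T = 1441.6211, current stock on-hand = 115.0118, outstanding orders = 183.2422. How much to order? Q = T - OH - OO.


Inventory position = OH + OO = 115.0118 + 183.2422 = 298.2540
Q = 1441.6211 - 298.2540 = 1143.3671

1143.3671 units


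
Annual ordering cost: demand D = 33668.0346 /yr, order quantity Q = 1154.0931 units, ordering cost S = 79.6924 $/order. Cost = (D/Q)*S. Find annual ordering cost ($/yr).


Number of orders = D/Q = 29.1727
Cost = 29.1727 * 79.6924 = 2324.8441

2324.8441 $/yr


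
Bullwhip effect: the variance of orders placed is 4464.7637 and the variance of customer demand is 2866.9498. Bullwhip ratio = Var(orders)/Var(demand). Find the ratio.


BW = 4464.7637 / 2866.9498 = 1.5573

1.5573


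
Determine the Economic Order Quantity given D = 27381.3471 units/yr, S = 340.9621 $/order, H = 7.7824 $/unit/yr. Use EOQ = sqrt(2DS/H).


2*D*S = 2 * 27381.3471 * 340.9621 = 18672003.2161
2*D*S/H = 2399260.2817
EOQ = sqrt(2399260.2817) = 1548.9546

1548.9546 units


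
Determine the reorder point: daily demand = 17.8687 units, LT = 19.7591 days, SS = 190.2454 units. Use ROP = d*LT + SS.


d*LT = 17.8687 * 19.7591 = 353.0694
ROP = 353.0694 + 190.2454 = 543.3148

543.3148 units


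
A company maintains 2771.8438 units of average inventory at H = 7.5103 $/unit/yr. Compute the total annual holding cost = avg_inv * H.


Cost = 2771.8438 * 7.5103 = 20817.3785

20817.3785 $/yr


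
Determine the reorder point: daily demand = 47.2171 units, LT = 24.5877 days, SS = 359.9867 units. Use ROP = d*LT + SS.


d*LT = 47.2171 * 24.5877 = 1160.9599
ROP = 1160.9599 + 359.9867 = 1520.9466

1520.9466 units


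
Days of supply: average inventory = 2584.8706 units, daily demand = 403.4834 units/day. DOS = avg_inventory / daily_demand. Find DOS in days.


DOS = 2584.8706 / 403.4834 = 6.4064

6.4064 days


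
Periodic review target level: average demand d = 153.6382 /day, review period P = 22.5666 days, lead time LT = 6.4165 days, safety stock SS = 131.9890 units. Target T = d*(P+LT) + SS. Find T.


P + LT = 28.9831
d*(P+LT) = 153.6382 * 28.9831 = 4452.9113
T = 4452.9113 + 131.9890 = 4584.9003

4584.9003 units


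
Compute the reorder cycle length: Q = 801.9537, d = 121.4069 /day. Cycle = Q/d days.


Cycle = 801.9537 / 121.4069 = 6.6055

6.6055 days


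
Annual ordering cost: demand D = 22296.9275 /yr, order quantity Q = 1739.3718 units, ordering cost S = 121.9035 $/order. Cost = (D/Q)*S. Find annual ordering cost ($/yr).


Number of orders = D/Q = 12.8190
Cost = 12.8190 * 121.9035 = 1562.6754

1562.6754 $/yr


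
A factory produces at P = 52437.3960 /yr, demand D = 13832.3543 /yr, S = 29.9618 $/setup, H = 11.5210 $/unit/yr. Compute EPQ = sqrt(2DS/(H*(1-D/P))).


1 - D/P = 1 - 0.2638 = 0.7362
H*(1-D/P) = 8.4819
2DS = 828884.4661
EPQ = sqrt(97723.9280) = 312.6083

312.6083 units


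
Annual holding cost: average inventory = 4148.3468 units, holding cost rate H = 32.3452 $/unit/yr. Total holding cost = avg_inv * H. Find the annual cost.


Cost = 4148.3468 * 32.3452 = 134179.1069

134179.1069 $/yr


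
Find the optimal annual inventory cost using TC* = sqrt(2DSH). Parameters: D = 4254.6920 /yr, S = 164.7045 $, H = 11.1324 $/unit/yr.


2*D*S*H = 15602435.2873
TC* = sqrt(15602435.2873) = 3949.9918

3949.9918 $/yr


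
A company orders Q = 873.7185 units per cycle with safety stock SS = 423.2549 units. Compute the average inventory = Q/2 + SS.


Q/2 = 436.8592
Avg = 436.8592 + 423.2549 = 860.1141

860.1141 units


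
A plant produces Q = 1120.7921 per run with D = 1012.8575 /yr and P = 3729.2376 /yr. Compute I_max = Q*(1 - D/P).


D/P = 0.2716
1 - D/P = 0.7284
I_max = 1120.7921 * 0.7284 = 816.3860

816.3860 units


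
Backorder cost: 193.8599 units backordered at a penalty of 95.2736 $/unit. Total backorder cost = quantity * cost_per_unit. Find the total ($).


Total = 193.8599 * 95.2736 = 18469.7306

18469.7306 $


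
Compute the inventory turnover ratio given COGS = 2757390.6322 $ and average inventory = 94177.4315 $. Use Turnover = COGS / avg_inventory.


Turnover = 2757390.6322 / 94177.4315 = 29.2787

29.2787


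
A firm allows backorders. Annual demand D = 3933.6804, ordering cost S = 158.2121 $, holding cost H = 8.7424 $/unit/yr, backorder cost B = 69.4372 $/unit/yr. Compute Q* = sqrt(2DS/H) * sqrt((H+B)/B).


sqrt(2DS/H) = 377.3280
sqrt((H+B)/B) = 1.0611
Q* = 377.3280 * 1.0611 = 400.3775

400.3775 units


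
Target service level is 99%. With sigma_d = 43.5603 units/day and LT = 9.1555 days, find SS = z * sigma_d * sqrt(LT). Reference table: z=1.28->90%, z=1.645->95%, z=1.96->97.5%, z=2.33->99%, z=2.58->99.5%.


From the table, SL = 99% corresponds to z = 2.33
sqrt(LT) = sqrt(9.1555) = 3.0258
SS = 2.33 * 43.5603 * 3.0258 = 307.1057

307.1057 units


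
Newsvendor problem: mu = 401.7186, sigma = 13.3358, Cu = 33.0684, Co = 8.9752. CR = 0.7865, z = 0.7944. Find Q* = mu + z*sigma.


CR = Cu/(Cu+Co) = 33.0684/(33.0684+8.9752) = 0.7865
z = 0.7944
Q* = 401.7186 + 0.7944 * 13.3358 = 412.3126

412.3126 units


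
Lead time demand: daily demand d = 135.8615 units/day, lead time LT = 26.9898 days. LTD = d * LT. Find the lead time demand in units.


LTD = 135.8615 * 26.9898 = 3666.8747

3666.8747 units


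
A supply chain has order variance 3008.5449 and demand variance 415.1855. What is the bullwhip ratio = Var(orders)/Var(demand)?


BW = 3008.5449 / 415.1855 = 7.2463

7.2463


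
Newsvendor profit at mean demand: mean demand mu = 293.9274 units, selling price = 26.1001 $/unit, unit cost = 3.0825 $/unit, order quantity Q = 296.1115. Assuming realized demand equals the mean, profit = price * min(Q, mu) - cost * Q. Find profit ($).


Sales at mu = min(296.1115, 293.9274) = 293.9274
Revenue = 26.1001 * 293.9274 = 7671.5345
Total cost = 3.0825 * 296.1115 = 912.7637
Profit = 7671.5345 - 912.7637 = 6758.7708

6758.7708 $


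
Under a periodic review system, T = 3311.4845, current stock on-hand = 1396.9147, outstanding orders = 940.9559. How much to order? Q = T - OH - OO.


Inventory position = OH + OO = 1396.9147 + 940.9559 = 2337.8706
Q = 3311.4845 - 2337.8706 = 973.6139

973.6139 units


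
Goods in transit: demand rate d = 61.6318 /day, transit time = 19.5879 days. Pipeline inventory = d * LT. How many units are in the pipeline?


Pipeline = 61.6318 * 19.5879 = 1207.2375

1207.2375 units


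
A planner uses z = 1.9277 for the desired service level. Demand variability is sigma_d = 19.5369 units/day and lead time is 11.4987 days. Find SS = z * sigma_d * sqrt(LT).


sqrt(LT) = sqrt(11.4987) = 3.3910
SS = 1.9277 * 19.5369 * 3.3910 = 127.7084

127.7084 units
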